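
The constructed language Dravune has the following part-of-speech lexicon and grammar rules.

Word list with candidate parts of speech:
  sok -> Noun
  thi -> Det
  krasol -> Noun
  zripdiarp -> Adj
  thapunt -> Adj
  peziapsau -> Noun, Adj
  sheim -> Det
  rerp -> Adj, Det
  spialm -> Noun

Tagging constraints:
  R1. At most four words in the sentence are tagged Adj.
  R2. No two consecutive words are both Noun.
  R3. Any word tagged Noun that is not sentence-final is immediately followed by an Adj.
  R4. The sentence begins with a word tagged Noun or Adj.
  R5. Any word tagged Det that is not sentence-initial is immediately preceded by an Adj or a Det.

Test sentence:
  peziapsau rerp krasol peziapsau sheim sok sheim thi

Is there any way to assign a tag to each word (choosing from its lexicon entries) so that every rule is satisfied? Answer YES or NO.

Candidates per position — 1:peziapsau {Noun,Adj}; 2:rerp {Adj,Det}; 3:krasol {Noun}; 4:peziapsau {Noun,Adj}; 5:sheim {Det}; 6:sok {Noun}; 7:sheim {Det}; 8:thi {Det}.
Rule 3 cannot be satisfied by any choice of tags from the lexicon.
So there is no consistent tagging.

NO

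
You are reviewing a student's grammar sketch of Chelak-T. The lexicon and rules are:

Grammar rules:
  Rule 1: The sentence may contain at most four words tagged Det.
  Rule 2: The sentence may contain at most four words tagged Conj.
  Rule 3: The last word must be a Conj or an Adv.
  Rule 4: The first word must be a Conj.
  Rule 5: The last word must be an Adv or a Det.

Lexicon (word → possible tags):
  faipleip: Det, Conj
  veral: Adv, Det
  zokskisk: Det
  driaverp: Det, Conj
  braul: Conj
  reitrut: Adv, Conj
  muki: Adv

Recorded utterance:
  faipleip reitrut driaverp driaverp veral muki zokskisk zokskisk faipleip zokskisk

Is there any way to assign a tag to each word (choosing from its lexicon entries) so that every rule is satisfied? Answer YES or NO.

Candidates per position — 1:faipleip {Det,Conj}; 2:reitrut {Adv,Conj}; 3:driaverp {Det,Conj}; 4:driaverp {Det,Conj}; 5:veral {Adv,Det}; 6:muki {Adv}; 7:zokskisk {Det}; 8:zokskisk {Det}; 9:faipleip {Det,Conj}; 10:zokskisk {Det}.
Rule 3 cannot be satisfied by any choice of tags from the lexicon.
So there is no consistent tagging.

NO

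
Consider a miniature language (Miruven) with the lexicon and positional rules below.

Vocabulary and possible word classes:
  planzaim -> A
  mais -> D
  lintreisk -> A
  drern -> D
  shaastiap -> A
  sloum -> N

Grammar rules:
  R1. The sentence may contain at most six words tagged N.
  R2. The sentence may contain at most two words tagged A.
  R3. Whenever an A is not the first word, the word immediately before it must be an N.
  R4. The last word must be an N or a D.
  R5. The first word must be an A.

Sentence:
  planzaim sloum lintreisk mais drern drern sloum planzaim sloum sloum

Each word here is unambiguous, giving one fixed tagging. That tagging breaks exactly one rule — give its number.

Fixed tagging: A N A D D D N A N N.
Checking each rule: R1 ok, R2 fails, R3 ok, R4 ok, R5 ok.
Only rule 2 fails.

2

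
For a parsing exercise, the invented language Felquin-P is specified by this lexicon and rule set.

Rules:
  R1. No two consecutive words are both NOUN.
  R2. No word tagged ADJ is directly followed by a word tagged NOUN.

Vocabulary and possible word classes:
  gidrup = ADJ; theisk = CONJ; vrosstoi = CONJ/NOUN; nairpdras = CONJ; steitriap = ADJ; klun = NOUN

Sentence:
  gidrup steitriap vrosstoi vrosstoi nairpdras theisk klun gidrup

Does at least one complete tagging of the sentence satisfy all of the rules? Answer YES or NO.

YES

Candidates per position — 1:gidrup {ADJ}; 2:steitriap {ADJ}; 3:vrosstoi {CONJ,NOUN}; 4:vrosstoi {CONJ,NOUN}; 5:nairpdras {CONJ}; 6:theisk {CONJ}; 7:klun {NOUN}; 8:gidrup {ADJ}.
One satisfying assignment: ADJ ADJ CONJ NOUN CONJ CONJ NOUN ADJ.
Verifying each rule — rule 1 ok; rule 2 ok.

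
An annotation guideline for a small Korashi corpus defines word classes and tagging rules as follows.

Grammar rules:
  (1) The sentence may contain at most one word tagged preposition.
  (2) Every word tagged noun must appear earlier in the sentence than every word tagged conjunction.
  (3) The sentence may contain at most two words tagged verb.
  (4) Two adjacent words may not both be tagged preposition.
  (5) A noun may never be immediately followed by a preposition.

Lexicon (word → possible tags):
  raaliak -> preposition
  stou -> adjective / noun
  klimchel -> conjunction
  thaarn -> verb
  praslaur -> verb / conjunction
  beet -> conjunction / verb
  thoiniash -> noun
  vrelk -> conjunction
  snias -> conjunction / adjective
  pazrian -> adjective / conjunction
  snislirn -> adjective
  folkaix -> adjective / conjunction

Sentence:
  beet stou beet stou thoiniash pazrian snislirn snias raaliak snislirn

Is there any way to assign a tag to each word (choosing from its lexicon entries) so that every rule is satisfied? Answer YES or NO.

YES

Candidates per position — 1:beet {conjunction,verb}; 2:stou {adjective,noun}; 3:beet {conjunction,verb}; 4:stou {adjective,noun}; 5:thoiniash {noun}; 6:pazrian {adjective,conjunction}; 7:snislirn {adjective}; 8:snias {conjunction,adjective}; 9:raaliak {preposition}; 10:snislirn {adjective}.
One satisfying assignment: verb noun verb noun noun adjective adjective conjunction preposition adjective.
Verifying each rule — rule 1 ok; rule 2 ok; rule 3 ok; rule 4 ok; rule 5 ok.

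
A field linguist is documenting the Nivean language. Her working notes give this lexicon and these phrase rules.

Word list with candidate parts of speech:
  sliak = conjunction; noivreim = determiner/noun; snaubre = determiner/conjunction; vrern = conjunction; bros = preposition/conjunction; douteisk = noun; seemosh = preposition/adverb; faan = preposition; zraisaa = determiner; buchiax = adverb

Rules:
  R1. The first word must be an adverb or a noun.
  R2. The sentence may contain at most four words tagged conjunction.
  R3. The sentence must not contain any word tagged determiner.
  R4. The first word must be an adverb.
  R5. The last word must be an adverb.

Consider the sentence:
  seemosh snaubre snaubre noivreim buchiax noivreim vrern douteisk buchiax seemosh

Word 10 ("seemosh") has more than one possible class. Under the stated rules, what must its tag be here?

Candidates per position — 1:seemosh {preposition,adverb}; 2:snaubre {determiner,conjunction}; 3:snaubre {determiner,conjunction}; 4:noivreim {determiner,noun}; 5:buchiax {adverb}; 6:noivreim {determiner,noun}; 7:vrern {conjunction}; 8:douteisk {noun}; 9:buchiax {adverb}; 10:seemosh {preposition,adverb}.
If word 1 were preposition, no tagging could satisfy rule 1; so word 1 is adverb.
If word 2 were determiner, no tagging could satisfy rule 3; so word 2 is conjunction.
If word 3 were determiner, no tagging could satisfy rule 3; so word 3 is conjunction.
If word 4 were determiner, no tagging could satisfy rule 3; so word 4 is noun.
If word 6 were determiner, no tagging could satisfy rule 3; so word 6 is noun.
If word 10 were preposition, no tagging could satisfy rule 5; so word 10 is adverb.
The only consistent sequence is: adverb conjunction conjunction noun adverb noun conjunction noun adverb adverb.
Check: rule 1 satisfied; rule 2 satisfied; rule 3 satisfied; rule 4 satisfied; rule 5 satisfied.

adverb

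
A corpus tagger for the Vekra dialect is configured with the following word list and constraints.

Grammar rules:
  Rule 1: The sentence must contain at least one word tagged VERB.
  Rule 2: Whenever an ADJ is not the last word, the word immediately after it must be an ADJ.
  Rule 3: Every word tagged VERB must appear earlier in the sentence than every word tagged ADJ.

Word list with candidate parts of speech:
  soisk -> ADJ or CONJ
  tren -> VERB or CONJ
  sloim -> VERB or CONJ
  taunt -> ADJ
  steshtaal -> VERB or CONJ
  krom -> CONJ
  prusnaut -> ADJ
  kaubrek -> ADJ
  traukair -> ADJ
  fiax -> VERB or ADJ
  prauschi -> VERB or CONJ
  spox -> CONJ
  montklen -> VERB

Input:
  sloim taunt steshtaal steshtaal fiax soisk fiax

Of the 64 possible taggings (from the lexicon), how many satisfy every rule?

Candidates per position — 1:sloim {VERB,CONJ}; 2:taunt {ADJ}; 3:steshtaal {VERB,CONJ}; 4:steshtaal {VERB,CONJ}; 5:fiax {VERB,ADJ}; 6:soisk {ADJ,CONJ}; 7:fiax {VERB,ADJ}.
There are 64 candidate sequences in total.
Rule 2 cannot be satisfied by any choice of tags from the lexicon.
So there is no consistent tagging.
Count = 0.

0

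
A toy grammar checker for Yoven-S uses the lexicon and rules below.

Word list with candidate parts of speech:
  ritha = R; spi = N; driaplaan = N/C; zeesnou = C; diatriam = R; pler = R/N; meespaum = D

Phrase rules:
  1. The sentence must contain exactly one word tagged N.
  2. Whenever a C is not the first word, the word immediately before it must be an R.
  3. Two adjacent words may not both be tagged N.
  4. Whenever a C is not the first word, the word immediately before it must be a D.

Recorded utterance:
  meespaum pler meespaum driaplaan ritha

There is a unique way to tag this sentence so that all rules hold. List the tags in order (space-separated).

Candidates per position — 1:meespaum {D}; 2:pler {R,N}; 3:meespaum {D}; 4:driaplaan {N,C}; 5:ritha {R}.
Position 4: tagging it C would leave rule 2 unsatisfiable, so it must be N.
Position 2: tagging it N would leave rule 1 unsatisfiable, so it must be R.
The unique satisfying tagging is: D R D N R.
Rule-by-rule: rule 1 satisfied; rule 2 satisfied; rule 3 satisfied; rule 4 satisfied.

D R D N R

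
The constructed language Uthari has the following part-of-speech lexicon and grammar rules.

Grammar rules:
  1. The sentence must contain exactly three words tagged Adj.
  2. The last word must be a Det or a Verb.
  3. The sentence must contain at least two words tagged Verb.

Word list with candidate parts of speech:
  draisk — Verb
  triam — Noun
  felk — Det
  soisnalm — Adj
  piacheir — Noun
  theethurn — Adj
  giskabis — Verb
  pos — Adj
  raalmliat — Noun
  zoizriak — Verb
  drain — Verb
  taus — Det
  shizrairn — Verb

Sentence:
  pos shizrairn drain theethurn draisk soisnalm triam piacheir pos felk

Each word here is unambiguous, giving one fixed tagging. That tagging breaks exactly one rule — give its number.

1

Fixed tagging: Adj Verb Verb Adj Verb Adj Noun Noun Adj Det.
Rule check: R1 fails, R2 ok, R3 ok.
Only rule 1 fails.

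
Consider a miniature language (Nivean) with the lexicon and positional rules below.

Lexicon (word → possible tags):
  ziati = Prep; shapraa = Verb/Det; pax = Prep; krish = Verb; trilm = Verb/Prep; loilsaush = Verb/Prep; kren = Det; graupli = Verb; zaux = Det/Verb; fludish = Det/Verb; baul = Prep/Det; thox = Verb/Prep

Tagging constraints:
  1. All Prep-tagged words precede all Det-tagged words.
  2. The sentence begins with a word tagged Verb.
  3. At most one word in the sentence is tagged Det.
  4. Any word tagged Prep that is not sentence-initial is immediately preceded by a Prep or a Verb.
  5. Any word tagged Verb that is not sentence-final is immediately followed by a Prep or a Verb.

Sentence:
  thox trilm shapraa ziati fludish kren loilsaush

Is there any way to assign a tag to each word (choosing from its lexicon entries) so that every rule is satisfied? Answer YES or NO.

Candidates per position — 1:thox {Verb,Prep}; 2:trilm {Verb,Prep}; 3:shapraa {Verb,Det}; 4:ziati {Prep}; 5:fludish {Det,Verb}; 6:kren {Det}; 7:loilsaush {Verb,Prep}.
Every candidate sequence violates at least one rule; no consistent tagging exists.

NO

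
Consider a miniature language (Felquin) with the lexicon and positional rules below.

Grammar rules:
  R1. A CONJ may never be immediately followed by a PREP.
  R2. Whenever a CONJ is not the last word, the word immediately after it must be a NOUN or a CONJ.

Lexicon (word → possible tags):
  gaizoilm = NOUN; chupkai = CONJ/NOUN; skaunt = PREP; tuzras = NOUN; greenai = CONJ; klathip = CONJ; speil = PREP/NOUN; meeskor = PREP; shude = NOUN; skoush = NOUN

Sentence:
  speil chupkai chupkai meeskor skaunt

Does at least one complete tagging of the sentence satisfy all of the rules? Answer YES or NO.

YES

Candidates per position — 1:speil {PREP,NOUN}; 2:chupkai {CONJ,NOUN}; 3:chupkai {CONJ,NOUN}; 4:meeskor {PREP}; 5:skaunt {PREP}.
One satisfying assignment: PREP CONJ NOUN PREP PREP.
Verifying each rule — rule 1 satisfied; rule 2 satisfied.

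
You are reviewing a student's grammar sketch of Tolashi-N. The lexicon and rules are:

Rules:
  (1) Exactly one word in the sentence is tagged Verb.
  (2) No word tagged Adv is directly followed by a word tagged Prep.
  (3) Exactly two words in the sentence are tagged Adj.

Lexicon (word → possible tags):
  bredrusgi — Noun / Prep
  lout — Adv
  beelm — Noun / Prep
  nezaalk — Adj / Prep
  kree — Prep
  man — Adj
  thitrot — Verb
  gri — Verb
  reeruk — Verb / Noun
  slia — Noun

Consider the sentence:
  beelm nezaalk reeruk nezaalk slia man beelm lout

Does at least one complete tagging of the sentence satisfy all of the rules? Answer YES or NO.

Candidates per position — 1:beelm {Noun,Prep}; 2:nezaalk {Adj,Prep}; 3:reeruk {Verb,Noun}; 4:nezaalk {Adj,Prep}; 5:slia {Noun}; 6:man {Adj}; 7:beelm {Noun,Prep}; 8:lout {Adv}.
One satisfying assignment: Prep Adj Verb Prep Noun Adj Prep Adv.
Rule-by-rule: rule 1 ok; rule 2 ok; rule 3 ok.

YES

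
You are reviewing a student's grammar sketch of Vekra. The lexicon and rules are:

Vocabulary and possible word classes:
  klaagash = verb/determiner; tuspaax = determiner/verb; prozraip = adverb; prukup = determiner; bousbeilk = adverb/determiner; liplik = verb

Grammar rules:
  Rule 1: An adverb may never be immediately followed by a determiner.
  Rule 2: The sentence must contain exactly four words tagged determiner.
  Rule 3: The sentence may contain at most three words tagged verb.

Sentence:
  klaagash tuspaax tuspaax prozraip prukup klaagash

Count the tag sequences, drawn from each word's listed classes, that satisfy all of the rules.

Candidates per position — 1:klaagash {verb,determiner}; 2:tuspaax {determiner,verb}; 3:tuspaax {determiner,verb}; 4:prozraip {adverb}; 5:prukup {determiner}; 6:klaagash {verb,determiner}.
There are 16 candidate sequences in total.
Rule 1 cannot be satisfied by any choice of tags from the lexicon.
So there is no consistent tagging.
Count = 0.

0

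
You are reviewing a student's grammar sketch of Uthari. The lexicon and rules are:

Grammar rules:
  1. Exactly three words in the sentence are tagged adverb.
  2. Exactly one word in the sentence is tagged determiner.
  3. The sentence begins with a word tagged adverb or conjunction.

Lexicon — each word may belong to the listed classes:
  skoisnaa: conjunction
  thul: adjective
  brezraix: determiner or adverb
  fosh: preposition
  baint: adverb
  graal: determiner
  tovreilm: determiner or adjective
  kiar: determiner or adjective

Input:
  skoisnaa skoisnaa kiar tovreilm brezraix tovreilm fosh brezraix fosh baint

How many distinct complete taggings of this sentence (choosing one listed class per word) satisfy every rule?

Candidates per position — 1:skoisnaa {conjunction}; 2:skoisnaa {conjunction}; 3:kiar {determiner,adjective}; 4:tovreilm {determiner,adjective}; 5:brezraix {determiner,adverb}; 6:tovreilm {determiner,adjective}; 7:fosh {preposition}; 8:brezraix {determiner,adverb}; 9:fosh {preposition}; 10:baint {adverb}.
There are 32 candidate sequences in total.
The sequences that satisfy every rule: conjunction conjunction determiner adjective adverb adjective preposition adverb preposition adverb; conjunction conjunction adjective determiner adverb adjective preposition adverb preposition adverb; conjunction conjunction adjective adjective adverb determiner preposition adverb preposition adverb.
Count = 3.

3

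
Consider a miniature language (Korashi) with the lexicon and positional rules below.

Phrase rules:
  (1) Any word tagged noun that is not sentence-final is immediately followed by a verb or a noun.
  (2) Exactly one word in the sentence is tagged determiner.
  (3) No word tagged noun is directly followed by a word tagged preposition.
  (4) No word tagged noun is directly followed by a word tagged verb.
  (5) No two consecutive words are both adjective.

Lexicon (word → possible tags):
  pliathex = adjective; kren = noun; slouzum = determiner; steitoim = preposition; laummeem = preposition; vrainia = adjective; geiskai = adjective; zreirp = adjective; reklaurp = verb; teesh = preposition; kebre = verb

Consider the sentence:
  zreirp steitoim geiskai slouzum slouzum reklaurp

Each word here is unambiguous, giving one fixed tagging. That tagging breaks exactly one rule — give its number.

Fixed tagging: adjective preposition adjective determiner determiner verb.
Rule check: R1 ✓, R2 ✗, R3 ✓, R4 ✓, R5 ✓.
Only rule 2 fails.

2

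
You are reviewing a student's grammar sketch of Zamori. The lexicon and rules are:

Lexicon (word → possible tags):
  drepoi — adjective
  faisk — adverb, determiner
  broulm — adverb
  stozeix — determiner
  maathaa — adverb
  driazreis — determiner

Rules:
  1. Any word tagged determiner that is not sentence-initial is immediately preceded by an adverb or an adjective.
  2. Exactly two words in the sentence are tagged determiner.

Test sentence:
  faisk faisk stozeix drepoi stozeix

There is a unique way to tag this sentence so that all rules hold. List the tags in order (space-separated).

Candidates per position — 1:faisk {adverb,determiner}; 2:faisk {adverb,determiner}; 3:stozeix {determiner}; 4:drepoi {adjective}; 5:stozeix {determiner}.
Word 1 cannot be determiner — rule 2 would then fail for every completion. It is adverb.
Word 2 cannot be determiner — rule 1 would then fail for every completion. It is adverb.
So the tagging must be: adverb adverb determiner adjective determiner.
Rule-by-rule: rule 1 satisfied; rule 2 satisfied.

adverb adverb determiner adjective determiner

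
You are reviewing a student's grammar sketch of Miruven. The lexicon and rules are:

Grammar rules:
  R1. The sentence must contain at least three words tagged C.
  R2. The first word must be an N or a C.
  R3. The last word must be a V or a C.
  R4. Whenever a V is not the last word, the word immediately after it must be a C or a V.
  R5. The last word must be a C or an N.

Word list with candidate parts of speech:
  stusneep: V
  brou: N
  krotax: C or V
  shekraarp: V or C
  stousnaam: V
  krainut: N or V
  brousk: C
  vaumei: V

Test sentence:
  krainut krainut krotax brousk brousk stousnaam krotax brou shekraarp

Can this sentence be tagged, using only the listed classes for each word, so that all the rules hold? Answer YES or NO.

Candidates per position — 1:krainut {N,V}; 2:krainut {N,V}; 3:krotax {C,V}; 4:brousk {C}; 5:brousk {C}; 6:stousnaam {V}; 7:krotax {C,V}; 8:brou {N}; 9:shekraarp {V,C}.
One satisfying assignment: N V V C C V C N C.
Checking: rule 1 ✓; rule 2 ✓; rule 3 ✓; rule 4 ✓; rule 5 ✓.

YES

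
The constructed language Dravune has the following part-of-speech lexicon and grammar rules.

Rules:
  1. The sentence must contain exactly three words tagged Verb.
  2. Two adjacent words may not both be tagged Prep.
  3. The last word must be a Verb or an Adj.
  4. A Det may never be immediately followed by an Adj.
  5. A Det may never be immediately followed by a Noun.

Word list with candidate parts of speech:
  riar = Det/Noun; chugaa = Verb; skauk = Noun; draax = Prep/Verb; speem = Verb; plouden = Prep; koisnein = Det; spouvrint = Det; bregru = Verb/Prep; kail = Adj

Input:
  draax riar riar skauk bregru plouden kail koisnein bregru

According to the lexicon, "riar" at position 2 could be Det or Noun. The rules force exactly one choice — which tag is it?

Candidates per position — 1:draax {Prep,Verb}; 2:riar {Det,Noun}; 3:riar {Det,Noun}; 4:skauk {Noun}; 5:bregru {Verb,Prep}; 6:plouden {Prep}; 7:kail {Adj}; 8:koisnein {Det}; 9:bregru {Verb,Prep}.
Position 1: Prep is ruled out by rule 1; that leaves Verb.
Position 2: Det is ruled out by rule 5; that leaves Noun.
Position 3: Det is ruled out by rule 5; that leaves Noun.
Position 5: Prep is ruled out by rule 1; that leaves Verb.
Position 9: Prep is ruled out by rule 1; that leaves Verb.
That leaves exactly one tagging: Verb Noun Noun Noun Verb Prep Adj Det Verb.
Check: rule 1 satisfied; rule 2 satisfied; rule 3 satisfied; rule 4 satisfied; rule 5 satisfied.

Noun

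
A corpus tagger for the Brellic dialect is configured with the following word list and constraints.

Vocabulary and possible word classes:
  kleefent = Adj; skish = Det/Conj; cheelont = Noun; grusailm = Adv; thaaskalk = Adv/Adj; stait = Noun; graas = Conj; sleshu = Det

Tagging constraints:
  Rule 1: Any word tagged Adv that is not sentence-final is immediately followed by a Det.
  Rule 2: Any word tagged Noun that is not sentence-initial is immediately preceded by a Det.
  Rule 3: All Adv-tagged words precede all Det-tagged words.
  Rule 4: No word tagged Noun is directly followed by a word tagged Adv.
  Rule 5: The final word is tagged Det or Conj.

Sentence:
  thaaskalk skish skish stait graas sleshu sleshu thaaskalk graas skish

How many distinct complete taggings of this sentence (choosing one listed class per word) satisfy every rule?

6

Candidates per position — 1:thaaskalk {Adv,Adj}; 2:skish {Det,Conj}; 3:skish {Det,Conj}; 4:stait {Noun}; 5:graas {Conj}; 6:sleshu {Det}; 7:sleshu {Det}; 8:thaaskalk {Adv,Adj}; 9:graas {Conj}; 10:skish {Det,Conj}.
There are 32 candidate sequences in total.
Checking each against the rules leaves 6 sequences.
Count = 6.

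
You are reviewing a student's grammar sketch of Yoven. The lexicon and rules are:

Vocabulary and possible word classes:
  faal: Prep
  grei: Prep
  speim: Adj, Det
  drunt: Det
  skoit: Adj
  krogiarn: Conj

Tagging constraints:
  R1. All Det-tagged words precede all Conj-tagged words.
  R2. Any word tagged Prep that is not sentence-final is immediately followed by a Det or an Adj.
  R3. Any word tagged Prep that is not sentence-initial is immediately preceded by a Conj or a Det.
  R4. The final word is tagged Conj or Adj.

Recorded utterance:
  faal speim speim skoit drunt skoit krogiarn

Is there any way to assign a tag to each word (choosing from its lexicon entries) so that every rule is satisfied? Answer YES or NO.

Candidates per position — 1:faal {Prep}; 2:speim {Adj,Det}; 3:speim {Adj,Det}; 4:skoit {Adj}; 5:drunt {Det}; 6:skoit {Adj}; 7:krogiarn {Conj}.
One satisfying assignment: Prep Adj Det Adj Det Adj Conj.
Check: rule 1 ✓; rule 2 ✓; rule 3 ✓; rule 4 ✓.

YES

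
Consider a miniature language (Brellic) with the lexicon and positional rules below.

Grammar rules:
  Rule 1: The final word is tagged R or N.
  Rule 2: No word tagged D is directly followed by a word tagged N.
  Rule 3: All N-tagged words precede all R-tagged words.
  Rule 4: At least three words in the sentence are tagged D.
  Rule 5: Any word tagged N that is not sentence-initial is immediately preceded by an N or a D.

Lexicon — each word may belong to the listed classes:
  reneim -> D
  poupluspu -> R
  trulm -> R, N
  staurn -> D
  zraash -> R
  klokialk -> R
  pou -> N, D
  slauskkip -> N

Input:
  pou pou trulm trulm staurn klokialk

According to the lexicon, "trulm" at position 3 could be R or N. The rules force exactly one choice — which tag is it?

R

Candidates per position — 1:pou {N,D}; 2:pou {N,D}; 3:trulm {R,N}; 4:trulm {R,N}; 5:staurn {D}; 6:klokialk {R}.
Position 1: tagging it N would leave rule 4 unsatisfiable, so it must be D.
Position 2: tagging it N would leave rule 2 unsatisfiable, so it must be D.
Position 3: tagging it N would leave rule 2 unsatisfiable, so it must be R.
Position 4: tagging it N would leave rule 3 unsatisfiable, so it must be R.
So the tagging must be: D D R R D R.
Verifying each rule — rule 1 satisfied; rule 2 satisfied; rule 3 satisfied; rule 4 satisfied; rule 5 satisfied.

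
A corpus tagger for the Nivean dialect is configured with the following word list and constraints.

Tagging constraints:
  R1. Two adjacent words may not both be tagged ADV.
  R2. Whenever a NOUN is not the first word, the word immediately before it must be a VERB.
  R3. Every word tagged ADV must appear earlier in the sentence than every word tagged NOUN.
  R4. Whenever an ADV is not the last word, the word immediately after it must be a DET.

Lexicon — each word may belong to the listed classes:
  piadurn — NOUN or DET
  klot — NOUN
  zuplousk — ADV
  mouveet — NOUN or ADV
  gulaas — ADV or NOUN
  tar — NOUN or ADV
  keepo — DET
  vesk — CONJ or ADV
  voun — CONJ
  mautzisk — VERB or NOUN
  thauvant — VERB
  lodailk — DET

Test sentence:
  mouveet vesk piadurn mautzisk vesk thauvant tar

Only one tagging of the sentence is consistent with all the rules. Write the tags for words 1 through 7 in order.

NOUN CONJ DET VERB CONJ VERB NOUN

Candidates per position — 1:mouveet {NOUN,ADV}; 2:vesk {CONJ,ADV}; 3:piadurn {NOUN,DET}; 4:mautzisk {VERB,NOUN}; 5:vesk {CONJ,ADV}; 6:thauvant {VERB}; 7:tar {NOUN,ADV}.
At position 1, choosing ADV makes rule 4 impossible to satisfy; hence NOUN.
At position 2, choosing ADV makes rule 3 impossible to satisfy; hence CONJ.
At position 3, choosing NOUN makes rule 2 impossible to satisfy; hence DET.
At position 4, choosing NOUN makes rule 2 impossible to satisfy; hence VERB.
At position 5, choosing ADV makes rule 3 impossible to satisfy; hence CONJ.
At position 7, choosing ADV makes rule 3 impossible to satisfy; hence NOUN.
So the tagging must be: NOUN CONJ DET VERB CONJ VERB NOUN.
Verifying each rule — rule 1 satisfied; rule 2 satisfied; rule 3 satisfied; rule 4 satisfied.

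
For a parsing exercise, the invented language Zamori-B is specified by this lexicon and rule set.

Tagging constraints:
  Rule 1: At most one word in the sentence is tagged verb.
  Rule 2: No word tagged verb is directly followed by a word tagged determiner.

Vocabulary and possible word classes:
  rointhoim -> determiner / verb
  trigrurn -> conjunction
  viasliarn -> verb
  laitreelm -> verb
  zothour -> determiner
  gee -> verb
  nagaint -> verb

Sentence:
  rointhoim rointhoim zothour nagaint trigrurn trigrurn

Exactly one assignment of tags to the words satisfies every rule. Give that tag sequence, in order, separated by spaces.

Candidates per position — 1:rointhoim {determiner,verb}; 2:rointhoim {determiner,verb}; 3:zothour {determiner}; 4:nagaint {verb}; 5:trigrurn {conjunction}; 6:trigrurn {conjunction}.
Position 1: verb is ruled out by rule 1; that leaves determiner.
Position 2: verb is ruled out by rule 1; that leaves determiner.
So the tagging must be: determiner determiner determiner verb conjunction conjunction.
Rule-by-rule: rule 1 ok; rule 2 ok.

determiner determiner determiner verb conjunction conjunction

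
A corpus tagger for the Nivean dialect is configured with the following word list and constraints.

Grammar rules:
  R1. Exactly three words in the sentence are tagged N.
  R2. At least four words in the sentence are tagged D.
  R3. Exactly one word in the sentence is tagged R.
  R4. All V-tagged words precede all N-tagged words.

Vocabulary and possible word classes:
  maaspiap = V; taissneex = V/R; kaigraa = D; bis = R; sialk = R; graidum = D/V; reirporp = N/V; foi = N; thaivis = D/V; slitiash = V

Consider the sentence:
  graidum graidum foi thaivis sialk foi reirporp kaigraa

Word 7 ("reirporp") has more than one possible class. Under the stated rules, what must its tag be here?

N

Candidates per position — 1:graidum {D,V}; 2:graidum {D,V}; 3:foi {N}; 4:thaivis {D,V}; 5:sialk {R}; 6:foi {N}; 7:reirporp {N,V}; 8:kaigraa {D}.
At position 1, choosing V makes rule 2 impossible to satisfy; hence D.
At position 2, choosing V makes rule 2 impossible to satisfy; hence D.
At position 4, choosing V makes rule 2 impossible to satisfy; hence D.
At position 7, choosing V makes rule 1 impossible to satisfy; hence N.
The only consistent sequence is: D D N D R N N D.
Rule-by-rule: rule 1 ok; rule 2 ok; rule 3 ok; rule 4 ok.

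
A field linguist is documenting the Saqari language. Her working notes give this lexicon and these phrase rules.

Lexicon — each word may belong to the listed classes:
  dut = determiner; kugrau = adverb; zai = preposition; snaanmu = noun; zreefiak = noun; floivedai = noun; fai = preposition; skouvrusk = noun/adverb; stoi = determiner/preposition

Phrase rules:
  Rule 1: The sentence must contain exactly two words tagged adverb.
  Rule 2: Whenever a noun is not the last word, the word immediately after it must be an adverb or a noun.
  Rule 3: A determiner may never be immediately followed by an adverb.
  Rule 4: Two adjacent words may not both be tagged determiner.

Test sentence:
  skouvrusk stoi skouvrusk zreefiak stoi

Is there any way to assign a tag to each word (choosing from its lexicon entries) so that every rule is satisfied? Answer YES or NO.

Candidates per position — 1:skouvrusk {noun,adverb}; 2:stoi {determiner,preposition}; 3:skouvrusk {noun,adverb}; 4:zreefiak {noun}; 5:stoi {determiner,preposition}.
Rule 2 cannot be satisfied by any choice of tags from the lexicon.
So there is no consistent tagging.

NO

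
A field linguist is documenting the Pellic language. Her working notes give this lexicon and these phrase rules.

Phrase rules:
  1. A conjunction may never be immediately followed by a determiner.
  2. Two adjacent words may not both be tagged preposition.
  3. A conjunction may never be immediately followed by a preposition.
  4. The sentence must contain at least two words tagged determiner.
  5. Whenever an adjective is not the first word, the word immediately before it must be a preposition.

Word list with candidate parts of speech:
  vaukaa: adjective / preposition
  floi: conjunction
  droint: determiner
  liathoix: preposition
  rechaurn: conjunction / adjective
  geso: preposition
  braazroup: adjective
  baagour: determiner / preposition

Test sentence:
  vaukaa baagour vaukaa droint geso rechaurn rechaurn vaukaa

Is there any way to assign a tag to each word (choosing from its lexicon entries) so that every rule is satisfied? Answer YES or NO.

Candidates per position — 1:vaukaa {adjective,preposition}; 2:baagour {determiner,preposition}; 3:vaukaa {adjective,preposition}; 4:droint {determiner}; 5:geso {preposition}; 6:rechaurn {conjunction,adjective}; 7:rechaurn {conjunction,adjective}; 8:vaukaa {adjective,preposition}.
Every candidate sequence violates at least one rule; no consistent tagging exists.

NO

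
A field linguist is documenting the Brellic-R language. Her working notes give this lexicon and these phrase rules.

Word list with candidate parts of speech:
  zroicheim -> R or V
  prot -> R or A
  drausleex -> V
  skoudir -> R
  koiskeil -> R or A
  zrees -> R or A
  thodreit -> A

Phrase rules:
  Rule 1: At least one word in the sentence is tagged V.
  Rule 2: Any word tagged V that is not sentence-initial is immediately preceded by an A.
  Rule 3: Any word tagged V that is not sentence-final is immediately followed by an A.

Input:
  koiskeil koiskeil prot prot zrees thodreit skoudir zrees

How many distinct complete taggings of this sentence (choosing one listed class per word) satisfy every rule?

Candidates per position — 1:koiskeil {R,A}; 2:koiskeil {R,A}; 3:prot {R,A}; 4:prot {R,A}; 5:zrees {R,A}; 6:thodreit {A}; 7:skoudir {R}; 8:zrees {R,A}.
There are 64 candidate sequences in total.
Rule 1 cannot be satisfied by any choice of tags from the lexicon.
So there is no consistent tagging.
Count = 0.

0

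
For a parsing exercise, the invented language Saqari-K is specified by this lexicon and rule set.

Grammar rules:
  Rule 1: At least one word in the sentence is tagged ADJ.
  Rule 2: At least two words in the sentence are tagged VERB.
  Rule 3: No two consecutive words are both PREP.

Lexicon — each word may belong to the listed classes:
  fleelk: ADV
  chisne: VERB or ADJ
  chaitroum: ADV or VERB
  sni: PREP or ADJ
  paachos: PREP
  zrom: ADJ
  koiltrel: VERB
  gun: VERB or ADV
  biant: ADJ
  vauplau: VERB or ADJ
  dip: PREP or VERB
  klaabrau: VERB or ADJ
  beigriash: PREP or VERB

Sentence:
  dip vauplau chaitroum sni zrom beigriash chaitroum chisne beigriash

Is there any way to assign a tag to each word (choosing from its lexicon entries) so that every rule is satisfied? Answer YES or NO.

YES

Candidates per position — 1:dip {PREP,VERB}; 2:vauplau {VERB,ADJ}; 3:chaitroum {ADV,VERB}; 4:sni {PREP,ADJ}; 5:zrom {ADJ}; 6:beigriash {PREP,VERB}; 7:chaitroum {ADV,VERB}; 8:chisne {VERB,ADJ}; 9:beigriash {PREP,VERB}.
One satisfying assignment: VERB VERB ADV ADJ ADJ VERB VERB VERB PREP.
Checking: rule 1 holds; rule 2 holds; rule 3 holds.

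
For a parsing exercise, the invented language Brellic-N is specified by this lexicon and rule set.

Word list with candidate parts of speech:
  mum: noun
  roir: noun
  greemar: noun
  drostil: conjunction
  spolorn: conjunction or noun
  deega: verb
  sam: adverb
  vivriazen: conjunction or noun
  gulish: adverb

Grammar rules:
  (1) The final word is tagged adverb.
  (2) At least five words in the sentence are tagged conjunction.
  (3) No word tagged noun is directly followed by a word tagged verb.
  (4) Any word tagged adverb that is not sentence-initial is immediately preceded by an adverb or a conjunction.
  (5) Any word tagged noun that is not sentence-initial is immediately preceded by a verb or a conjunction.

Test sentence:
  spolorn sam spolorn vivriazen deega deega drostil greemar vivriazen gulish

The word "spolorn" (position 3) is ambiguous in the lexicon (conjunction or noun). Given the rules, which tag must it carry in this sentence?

conjunction

Candidates per position — 1:spolorn {conjunction,noun}; 2:sam {adverb}; 3:spolorn {conjunction,noun}; 4:vivriazen {conjunction,noun}; 5:deega {verb}; 6:deega {verb}; 7:drostil {conjunction}; 8:greemar {noun}; 9:vivriazen {conjunction,noun}; 10:gulish {adverb}.
Word 1 cannot be noun — rule 2 would then fail for every completion. It is conjunction.
Word 3 cannot be noun — rule 2 would then fail for every completion. It is conjunction.
Word 4 cannot be noun — rule 2 would then fail for every completion. It is conjunction.
Word 9 cannot be noun — rule 2 would then fail for every completion. It is conjunction.
The only consistent sequence is: conjunction adverb conjunction conjunction verb verb conjunction noun conjunction adverb.
Rule-by-rule: rule 1 ok; rule 2 ok; rule 3 ok; rule 4 ok; rule 5 ok.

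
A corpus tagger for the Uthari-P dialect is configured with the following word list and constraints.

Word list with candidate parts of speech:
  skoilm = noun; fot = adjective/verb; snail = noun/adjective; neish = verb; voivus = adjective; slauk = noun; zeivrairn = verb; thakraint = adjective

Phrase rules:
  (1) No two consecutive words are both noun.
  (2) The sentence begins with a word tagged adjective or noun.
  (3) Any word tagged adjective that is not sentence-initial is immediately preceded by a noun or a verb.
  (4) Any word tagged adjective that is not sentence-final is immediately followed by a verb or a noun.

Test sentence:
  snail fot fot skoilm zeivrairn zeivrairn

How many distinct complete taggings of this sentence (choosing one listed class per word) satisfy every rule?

Candidates per position — 1:snail {noun,adjective}; 2:fot {adjective,verb}; 3:fot {adjective,verb}; 4:skoilm {noun}; 5:zeivrairn {verb}; 6:zeivrairn {verb}.
There are 8 candidate sequences in total.
The sequences that satisfy every rule: noun adjective verb noun verb verb; noun verb adjective noun verb verb; noun verb verb noun verb verb; adjective verb adjective noun verb verb; adjective verb verb noun verb verb.
Count = 5.

5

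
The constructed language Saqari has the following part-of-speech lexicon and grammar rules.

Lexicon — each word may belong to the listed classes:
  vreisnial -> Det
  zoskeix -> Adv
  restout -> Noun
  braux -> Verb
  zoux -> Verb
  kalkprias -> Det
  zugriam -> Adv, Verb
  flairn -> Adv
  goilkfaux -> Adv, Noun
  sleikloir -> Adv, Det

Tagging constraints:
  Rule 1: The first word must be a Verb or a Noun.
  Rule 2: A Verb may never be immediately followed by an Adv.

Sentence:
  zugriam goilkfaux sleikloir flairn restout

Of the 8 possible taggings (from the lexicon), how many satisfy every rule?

Candidates per position — 1:zugriam {Adv,Verb}; 2:goilkfaux {Adv,Noun}; 3:sleikloir {Adv,Det}; 4:flairn {Adv}; 5:restout {Noun}.
There are 8 candidate sequences in total.
The sequences that satisfy every rule: Verb Noun Adv Adv Noun; Verb Noun Det Adv Noun.
Count = 2.

2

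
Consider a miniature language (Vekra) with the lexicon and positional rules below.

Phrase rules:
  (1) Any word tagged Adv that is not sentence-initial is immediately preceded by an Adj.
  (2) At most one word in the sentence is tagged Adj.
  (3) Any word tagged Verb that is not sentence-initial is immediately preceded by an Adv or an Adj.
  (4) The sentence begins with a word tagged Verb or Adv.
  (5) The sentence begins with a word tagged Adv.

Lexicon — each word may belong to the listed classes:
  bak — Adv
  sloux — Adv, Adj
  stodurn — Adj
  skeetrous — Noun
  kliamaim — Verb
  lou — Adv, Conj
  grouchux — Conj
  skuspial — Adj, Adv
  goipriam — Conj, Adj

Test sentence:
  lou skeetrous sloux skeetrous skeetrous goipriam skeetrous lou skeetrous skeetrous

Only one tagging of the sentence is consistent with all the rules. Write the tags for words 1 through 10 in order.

Adv Noun Adj Noun Noun Conj Noun Conj Noun Noun

Candidates per position — 1:lou {Adv,Conj}; 2:skeetrous {Noun}; 3:sloux {Adv,Adj}; 4:skeetrous {Noun}; 5:skeetrous {Noun}; 6:goipriam {Conj,Adj}; 7:skeetrous {Noun}; 8:lou {Adv,Conj}; 9:skeetrous {Noun}; 10:skeetrous {Noun}.
If word 1 were Conj, no tagging could satisfy rule 4; so word 1 is Adv.
If word 3 were Adv, no tagging could satisfy rule 1; so word 3 is Adj.
If word 6 were Adj, no tagging could satisfy rule 2; so word 6 is Conj.
If word 8 were Adv, no tagging could satisfy rule 1; so word 8 is Conj.
The unique satisfying tagging is: Adv Noun Adj Noun Noun Conj Noun Conj Noun Noun.
Verifying each rule — rule 1 satisfied; rule 2 satisfied; rule 3 satisfied; rule 4 satisfied; rule 5 satisfied.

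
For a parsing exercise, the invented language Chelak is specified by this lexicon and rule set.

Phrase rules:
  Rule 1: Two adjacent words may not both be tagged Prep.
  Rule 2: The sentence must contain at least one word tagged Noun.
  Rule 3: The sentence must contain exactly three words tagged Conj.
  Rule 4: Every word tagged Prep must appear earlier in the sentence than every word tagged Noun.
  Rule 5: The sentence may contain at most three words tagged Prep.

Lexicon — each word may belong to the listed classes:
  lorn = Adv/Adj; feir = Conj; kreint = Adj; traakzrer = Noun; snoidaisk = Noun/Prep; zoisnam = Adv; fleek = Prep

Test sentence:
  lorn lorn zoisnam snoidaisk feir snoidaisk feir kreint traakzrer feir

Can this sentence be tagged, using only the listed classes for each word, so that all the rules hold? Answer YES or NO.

YES

Candidates per position — 1:lorn {Adv,Adj}; 2:lorn {Adv,Adj}; 3:zoisnam {Adv}; 4:snoidaisk {Noun,Prep}; 5:feir {Conj}; 6:snoidaisk {Noun,Prep}; 7:feir {Conj}; 8:kreint {Adj}; 9:traakzrer {Noun}; 10:feir {Conj}.
One satisfying assignment: Adj Adv Adv Prep Conj Noun Conj Adj Noun Conj.
Check: rule 1 satisfied; rule 2 satisfied; rule 3 satisfied; rule 4 satisfied; rule 5 satisfied.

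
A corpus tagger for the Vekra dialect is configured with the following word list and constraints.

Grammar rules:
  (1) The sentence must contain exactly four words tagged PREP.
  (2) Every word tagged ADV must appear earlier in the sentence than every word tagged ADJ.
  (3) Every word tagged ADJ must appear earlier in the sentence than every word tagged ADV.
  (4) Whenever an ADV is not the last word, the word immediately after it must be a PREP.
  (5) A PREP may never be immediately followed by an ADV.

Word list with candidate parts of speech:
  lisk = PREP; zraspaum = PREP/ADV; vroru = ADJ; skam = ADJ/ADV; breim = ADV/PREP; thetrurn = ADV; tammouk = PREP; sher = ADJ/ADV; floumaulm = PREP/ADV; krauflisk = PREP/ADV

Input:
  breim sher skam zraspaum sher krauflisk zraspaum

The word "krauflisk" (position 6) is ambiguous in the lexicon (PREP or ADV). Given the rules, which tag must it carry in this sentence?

Candidates per position — 1:breim {ADV,PREP}; 2:sher {ADJ,ADV}; 3:skam {ADJ,ADV}; 4:zraspaum {PREP,ADV}; 5:sher {ADJ,ADV}; 6:krauflisk {PREP,ADV}; 7:zraspaum {PREP,ADV}.
Position 1: tagging it ADV would leave rule 1 unsatisfiable, so it must be PREP.
Position 2: tagging it ADV would leave rule 4 unsatisfiable, so it must be ADJ.
Position 3: tagging it ADV would leave rule 2 unsatisfiable, so it must be ADJ.
Position 4: tagging it ADV would leave rule 1 unsatisfiable, so it must be PREP.
Position 5: tagging it ADV would leave rule 2 unsatisfiable, so it must be ADJ.
Position 6: tagging it ADV would leave rule 1 unsatisfiable, so it must be PREP.
Position 7: tagging it ADV would leave rule 1 unsatisfiable, so it must be PREP.
The unique satisfying tagging is: PREP ADJ ADJ PREP ADJ PREP PREP.
Rule-by-rule: rule 1 holds; rule 2 holds; rule 3 holds; rule 4 holds; rule 5 holds.

PREP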